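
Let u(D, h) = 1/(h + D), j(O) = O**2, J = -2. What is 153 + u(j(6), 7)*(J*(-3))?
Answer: 6585/43 ≈ 153.14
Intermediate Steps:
u(D, h) = 1/(D + h)
153 + u(j(6), 7)*(J*(-3)) = 153 + (-2*(-3))/(6**2 + 7) = 153 + 6/(36 + 7) = 153 + 6/43 = 6585/43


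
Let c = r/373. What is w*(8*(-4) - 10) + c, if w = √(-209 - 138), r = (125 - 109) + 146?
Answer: 162/373 - 42*I*√347 ≈ 0.43432 - 782.37*I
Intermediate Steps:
r = 162 (r = 16 + 146 = 162)
c = 162/373 ≈ 0.43432
w = I*√347 (w = √(-347) = I*√347 ≈ 18.628*I)
w*(8*(-4) - 10) + c = (I*√347)*(8*(-4) - 10) + 162/373 = (I*√347)*(-32 - 10) + 162/373 = (I*√347)*(-42) + 162/373 = -42*I*√347 + 162/373 = 162/373 - 42*I*√347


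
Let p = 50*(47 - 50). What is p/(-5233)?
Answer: 150/5233 ≈ 0.028664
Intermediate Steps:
p = -150 (p = 50*(-3) = -150)
p/(-5233) = -150/(-5233) = -150*(-1/5233) = 150/5233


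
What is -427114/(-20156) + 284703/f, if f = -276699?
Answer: 18740590503/929524174 ≈ 20.161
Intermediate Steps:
-427114/(-20156) + 284703/f = -427114/(-20156) + 284703/(-276699) = -427114*(-1/20156) + 284703*(-1/276699) = 213557/10078 - 94901/92233 = 18740590503/929524174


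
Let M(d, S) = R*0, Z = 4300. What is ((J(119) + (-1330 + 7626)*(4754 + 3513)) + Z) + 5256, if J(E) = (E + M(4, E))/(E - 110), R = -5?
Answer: 468527411/9 ≈ 5.2059e+7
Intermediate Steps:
M(d, S) = 0 (M(d, S) = -5*0 = 0)
J(E) = E/(-110 + E) (J(E) = (E + 0)/(E - 110) = E/(-110 + E))
((J(119) + (-1330 + 7626)*(4754 + 3513)) + Z) + 5256 = ((119/(-110 + 119) + (-1330 + 7626)*(4754 + 3513)) + 4300) + 5256 = ((119/9 + 6296*8267) + 4300) + 5256 = ((119*(⅑) + 52049032) + 4300) + 5256 = ((119/9 + 52049032) + 4300) + 5256 = (468441407/9 + 4300) + 5256 = 468480107/9 + 5256 = 468527411/9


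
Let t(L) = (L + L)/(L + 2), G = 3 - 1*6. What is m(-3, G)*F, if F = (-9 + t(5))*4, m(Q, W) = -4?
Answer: 848/7 ≈ 121.14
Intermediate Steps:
G = -3 (G = 3 - 6 = -3)
t(L) = 2*L/(2 + L) (t(L) = (2*L)/(2 + L) = 2*L/(2 + L))
F = -212/7 (F = (-9 + 2*5/(2 + 5))*4 = (-9 + 2*5/7)*4 = (-9 + 2*5*(⅐))*4 = (-9 + 10/7)*4 = -53/7*4 = -212/7 ≈ -30.286)
m(-3, G)*F = -4*(-212/7) = 848/7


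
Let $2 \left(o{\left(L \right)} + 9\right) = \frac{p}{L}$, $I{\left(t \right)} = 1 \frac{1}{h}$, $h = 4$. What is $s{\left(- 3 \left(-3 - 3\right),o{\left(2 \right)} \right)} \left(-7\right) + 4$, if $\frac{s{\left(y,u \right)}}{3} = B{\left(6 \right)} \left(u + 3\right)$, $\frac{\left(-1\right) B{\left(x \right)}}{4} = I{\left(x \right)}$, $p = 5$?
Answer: $- \frac{383}{4} \approx -95.75$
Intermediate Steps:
$I{\left(t \right)} = \frac{1}{4}$ ($I{\left(t \right)} = 1 \cdot \frac{1}{4} = \frac{1}{4}$)
$B{\left(x \right)} = -1$ ($B{\left(x \right)} = \left(-4\right) \frac{1}{4} = -1$)
$o{\left(L \right)} = -9 + \frac{5}{2 L}$ ($o{\left(L \right)} = -9 + \frac{5 \frac{1}{L}}{2} = -9 + \frac{5}{2 L}$)
$s{\left(y,u \right)} = -9 - 3 u$ ($s{\left(y,u \right)} = 3 \left(- (u + 3)\right) = 3 \left(- (3 + u)\right) = 3 \left(-3 - u\right) = -9 - 3 u$)
$s{\left(- 3 \left(-3 - 3\right),o{\left(2 \right)} \right)} \left(-7\right) + 4 = \left(-9 - 3 \left(-9 + \frac{5}{2 \cdot 2}\right)\right) \left(-7\right) + 4 = \left(-9 - 3 \left(-9 + \frac{5}{2} \cdot \frac{1}{2}\right)\right) \left(-7\right) + 4 = \left(-9 - 3 \left(-9 + \frac{5}{4}\right)\right) \left(-7\right) + 4 = \left(-9 - - \frac{93}{4}\right) \left(-7\right) + 4 = \left(-9 + \frac{93}{4}\right) \left(-7\right) + 4 = \frac{57}{4} \left(-7\right) + 4 = - \frac{399}{4} + 4 = - \frac{383}{4}$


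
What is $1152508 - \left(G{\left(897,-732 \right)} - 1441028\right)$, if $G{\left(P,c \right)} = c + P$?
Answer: $2593371$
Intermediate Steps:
$G{\left(P,c \right)} = P + c$
$1152508 - \left(G{\left(897,-732 \right)} - 1441028\right) = 1152508 - \left(\left(897 - 732\right) - 1441028\right) = 1152508 - \left(165 - 1441028\right) = 1152508 - -1440863 = 1152508 + 1440863 = 2593371$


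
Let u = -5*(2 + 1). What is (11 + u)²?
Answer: 16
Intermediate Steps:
u = -15 (u = -5*3 = -15)
(11 + u)² = (11 - 15)² = (-4)² = 16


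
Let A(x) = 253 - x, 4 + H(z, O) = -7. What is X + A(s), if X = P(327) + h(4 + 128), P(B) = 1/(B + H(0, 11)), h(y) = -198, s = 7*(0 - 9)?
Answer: 37289/316 ≈ 118.00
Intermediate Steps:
H(z, O) = -11 (H(z, O) = -4 - 7 = -11)
s = -63 (s = 7*(-9) = -63)
P(B) = 1/(-11 + B) (P(B) = 1/(B - 11) = 1/(-11 + B))
X = -62567/316 (X = 1/(-11 + 327) - 198 = 1/316 - 198 = -62567/316 ≈ -198.00)
X + A(s) = -62567/316 + (253 - 1*(-63)) = -62567/316 + (253 + 63) = -62567/316 + 316 = 37289/316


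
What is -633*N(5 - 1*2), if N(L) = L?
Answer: -1899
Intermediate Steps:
-633*N(5 - 1*2) = -633*(5 - 1*2) = -633*(5 - 2) = -633*3 = -1899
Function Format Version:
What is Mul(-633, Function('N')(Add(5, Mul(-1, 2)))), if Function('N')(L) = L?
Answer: -1899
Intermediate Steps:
Mul(-633, Function('N')(Add(5, Mul(-1, 2)))) = Mul(-633, Add(5, Mul(-1, 2))) = Mul(-633, Add(5, -2)) = Mul(-633, 3) = -1899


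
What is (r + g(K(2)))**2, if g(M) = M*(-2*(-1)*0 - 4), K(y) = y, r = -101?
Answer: 11881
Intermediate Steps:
g(M) = -4*M (g(M) = M*(2*0 - 4) = M*(0 - 4) = M*(-4) = -4*M)
(r + g(K(2)))**2 = (-101 - 4*2)**2 = (-101 - 8)**2 = (-109)**2 = 11881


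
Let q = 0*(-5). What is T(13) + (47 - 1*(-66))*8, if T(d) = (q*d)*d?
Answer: 904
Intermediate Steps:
q = 0
T(d) = 0 (T(d) = (0*d)*d = 0*d = 0)
T(13) + (47 - 1*(-66))*8 = 0 + (47 - 1*(-66))*8 = 0 + (47 + 66)*8 = 0 + 113*8 = 0 + 904 = 904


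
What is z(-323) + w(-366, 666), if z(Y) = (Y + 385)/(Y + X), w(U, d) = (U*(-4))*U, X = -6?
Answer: -176286158/329 ≈ -5.3582e+5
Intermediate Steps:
w(U, d) = -4*U² (w(U, d) = (-4*U)*U = -4*U²)
z(Y) = (385 + Y)/(-6 + Y) (z(Y) = (Y + 385)/(Y - 6) = (385 + Y)/(-6 + Y))
z(-323) + w(-366, 666) = (385 - 323)/(-6 - 323) - 4*(-366)² = 62/(-329) - 4*133956 = -1/329*62 - 535824 = -62/329 - 535824 = -176286158/329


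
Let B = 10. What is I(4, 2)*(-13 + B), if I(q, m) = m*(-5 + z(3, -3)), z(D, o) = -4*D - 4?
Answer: 126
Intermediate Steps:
z(D, o) = -4 - 4*D
I(q, m) = -21*m (I(q, m) = m*(-5 + (-4 - 4*3)) = m*(-5 + (-4 - 12)) = m*(-5 - 16) = m*(-21) = -21*m)
I(4, 2)*(-13 + B) = (-21*2)*(-13 + 10) = -42*(-3) = 126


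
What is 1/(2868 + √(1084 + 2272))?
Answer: 717/2055517 - √839/4111034 ≈ 0.00034177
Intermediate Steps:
1/(2868 + √(1084 + 2272)) = 1/(2868 + √3356) = 1/(2868 + 2*√839)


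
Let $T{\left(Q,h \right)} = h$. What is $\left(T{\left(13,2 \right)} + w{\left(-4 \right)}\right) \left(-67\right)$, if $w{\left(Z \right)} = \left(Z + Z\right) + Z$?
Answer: $670$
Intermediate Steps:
$w{\left(Z \right)} = 3 Z$ ($w{\left(Z \right)} = 2 Z + Z = 3 Z$)
$\left(T{\left(13,2 \right)} + w{\left(-4 \right)}\right) \left(-67\right) = \left(2 + 3 \left(-4\right)\right) \left(-67\right) = \left(2 - 12\right) \left(-67\right) = \left(-10\right) \left(-67\right) = 670$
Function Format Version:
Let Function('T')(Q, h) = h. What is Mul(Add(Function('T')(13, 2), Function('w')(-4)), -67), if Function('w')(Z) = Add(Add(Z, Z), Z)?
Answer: 670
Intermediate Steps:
Function('w')(Z) = Mul(3, Z) (Function('w')(Z) = Add(Mul(2, Z), Z) = Mul(3, Z))
Mul(Add(Function('T')(13, 2), Function('w')(-4)), -67) = Mul(Add(2, Mul(3, -4)), -67) = Mul(Add(2, -12), -67) = Mul(-10, -67) = 670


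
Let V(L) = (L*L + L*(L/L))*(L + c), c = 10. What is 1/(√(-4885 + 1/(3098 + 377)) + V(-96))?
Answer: -454252000/356278931469229 - 65*I*√13961994/2137673588815374 ≈ -1.275e-6 - 1.1362e-10*I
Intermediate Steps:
V(L) = (10 + L)*(L + L²) (V(L) = (L*L + L*(L/L))*(L + 10) = (L² + L*1)*(10 + L) = (L² + L)*(10 + L) = (L + L²)*(10 + L) = (10 + L)*(L + L²))
1/(√(-4885 + 1/(3098 + 377)) + V(-96)) = 1/(√(-4885 + 1/(3098 + 377)) - 96*(10 + (-96)² + 11*(-96))) = 1/(√(-4885 + 1/3475) - 96*(10 + 9216 - 1056)) = 1/(√(-4885 + 1/3475) - 96*8170) = 1/(√(-16975374/3475) - 784320) = 1/(13*I*√13961994/695 - 784320) = 1/(-784320 + 13*I*√13961994/695)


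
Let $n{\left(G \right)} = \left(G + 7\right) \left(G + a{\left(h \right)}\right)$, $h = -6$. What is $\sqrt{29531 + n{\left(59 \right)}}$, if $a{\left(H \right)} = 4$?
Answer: $\sqrt{33689} \approx 183.55$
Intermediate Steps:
$n{\left(G \right)} = \left(4 + G\right) \left(7 + G\right)$ ($n{\left(G \right)} = \left(G + 7\right) \left(G + 4\right) = \left(7 + G\right) \left(4 + G\right) = \left(4 + G\right) \left(7 + G\right)$)
$\sqrt{29531 + n{\left(59 \right)}} = \sqrt{29531 + \left(28 + 59^{2} + 11 \cdot 59\right)} = \sqrt{29531 + \left(28 + 3481 + 649\right)} = \sqrt{29531 + 4158} = \sqrt{33689}$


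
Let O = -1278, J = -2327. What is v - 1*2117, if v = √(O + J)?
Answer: -2117 + I*√3605 ≈ -2117.0 + 60.042*I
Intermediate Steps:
v = I*√3605 (v = √(-1278 - 2327) = √(-3605) = I*√3605 ≈ 60.042*I)
v - 1*2117 = I*√3605 - 1*2117 = I*√3605 - 2117 = -2117 + I*√3605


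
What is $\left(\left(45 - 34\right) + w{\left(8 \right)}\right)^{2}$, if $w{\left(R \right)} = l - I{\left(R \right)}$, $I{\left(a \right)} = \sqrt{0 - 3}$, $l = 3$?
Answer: $\left(14 - i \sqrt{3}\right)^{2} \approx 193.0 - 48.497 i$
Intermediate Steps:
$I{\left(a \right)} = i \sqrt{3}$ ($I{\left(a \right)} = \sqrt{-3} = i \sqrt{3}$)
$w{\left(R \right)} = 3 - i \sqrt{3}$
$\left(\left(45 - 34\right) + w{\left(8 \right)}\right)^{2} = \left(\left(45 - 34\right) + \left(3 - i \sqrt{3}\right)\right)^{2} = \left(11 + \left(3 - i \sqrt{3}\right)\right)^{2} = \left(14 - i \sqrt{3}\right)^{2}$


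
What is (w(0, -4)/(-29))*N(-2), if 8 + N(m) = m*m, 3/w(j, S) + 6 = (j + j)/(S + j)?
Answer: -2/29 ≈ -0.068966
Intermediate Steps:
w(j, S) = 3/(-6 + 2*j/(S + j)) (w(j, S) = 3/(-6 + (j + j)/(S + j)) = 3/(-6 + (2*j)/(S + j)) = 3/(-6 + 2*j/(S + j)))
N(m) = -8 + m² (N(m) = -8 + m*m = -8 + m²)
(w(0, -4)/(-29))*N(-2) = ((3*(-1*(-4) - 1*0)/(2*(2*0 + 3*(-4))))/(-29))*(-8 + (-2)²) = ((3*(4 + 0)/(2*(0 - 12)))*(-1/29))*(-8 + 4) = (((3/2)*4/(-12))*(-1/29))*(-4) = (((3/2)*(-1/12)*4)*(-1/29))*(-4) = -½*(-1/29)*(-4) = (1/58)*(-4) = -2/29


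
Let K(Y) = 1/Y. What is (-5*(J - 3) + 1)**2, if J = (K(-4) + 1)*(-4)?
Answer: 961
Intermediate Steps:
K(Y) = 1/Y
J = -3 (J = (1/(-4) + 1)*(-4) = (-1/4 + 1)*(-4) = (3/4)*(-4) = -3)
(-5*(J - 3) + 1)**2 = (-5*(-3 - 3) + 1)**2 = (-5*(-6) + 1)**2 = (30 + 1)**2 = 31**2 = 961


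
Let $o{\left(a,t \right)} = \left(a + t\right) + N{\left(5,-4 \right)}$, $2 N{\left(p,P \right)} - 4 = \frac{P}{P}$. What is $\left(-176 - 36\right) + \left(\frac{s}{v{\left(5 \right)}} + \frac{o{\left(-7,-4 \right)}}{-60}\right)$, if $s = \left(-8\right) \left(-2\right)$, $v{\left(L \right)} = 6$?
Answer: $- \frac{25103}{120} \approx -209.19$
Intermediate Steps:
$s = 16$
$N{\left(p,P \right)} = \frac{5}{2}$ ($N{\left(p,P \right)} = 2 + \frac{P \frac{1}{P}}{2} = 2 + \frac{1}{2} \cdot 1 = 2 + \frac{1}{2} = \frac{5}{2}$)
$o{\left(a,t \right)} = \frac{5}{2} + a + t$ ($o{\left(a,t \right)} = \left(a + t\right) + \frac{5}{2} = \frac{5}{2} + a + t$)
$\left(-176 - 36\right) + \left(\frac{s}{v{\left(5 \right)}} + \frac{o{\left(-7,-4 \right)}}{-60}\right) = \left(-176 - 36\right) + \left(\frac{16}{6} + \frac{\frac{5}{2} - 7 - 4}{-60}\right) = -212 + \left(16 \cdot \frac{1}{6} - - \frac{17}{120}\right) = -212 + \left(\frac{8}{3} + \frac{17}{120}\right) = -212 + \frac{337}{120} = - \frac{25103}{120}$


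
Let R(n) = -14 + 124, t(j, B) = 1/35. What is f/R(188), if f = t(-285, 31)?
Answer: 1/3850 ≈ 0.00025974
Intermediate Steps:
t(j, B) = 1/35
R(n) = 110
f = 1/35 ≈ 0.028571
f/R(188) = (1/35)/110 = (1/35)*(1/110) = 1/3850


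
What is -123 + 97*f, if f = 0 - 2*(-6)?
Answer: 1041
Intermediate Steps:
f = 12 (f = 0 + 12 = 12)
-123 + 97*f = -123 + 97*12 = -123 + 1164 = 1041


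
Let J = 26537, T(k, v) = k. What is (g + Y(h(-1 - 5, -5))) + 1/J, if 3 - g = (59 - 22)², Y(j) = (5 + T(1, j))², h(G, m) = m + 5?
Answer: -35294209/26537 ≈ -1330.0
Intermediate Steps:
h(G, m) = 5 + m
Y(j) = 36 (Y(j) = (5 + 1)² = 6² = 36)
g = -1366 (g = 3 - (59 - 22)² = 3 - 1*37² = 3 - 1*1369 = 3 - 1369 = -1366)
(g + Y(h(-1 - 5, -5))) + 1/J = (-1366 + 36) + 1/26537 = -1330 + 1/26537 = -35294209/26537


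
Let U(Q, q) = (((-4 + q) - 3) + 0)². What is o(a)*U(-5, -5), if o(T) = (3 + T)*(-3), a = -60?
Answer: 24624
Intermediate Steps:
o(T) = -9 - 3*T
U(Q, q) = (-7 + q)² (U(Q, q) = ((-7 + q) + 0)² = (-7 + q)²)
o(a)*U(-5, -5) = (-9 - 3*(-60))*(-7 - 5)² = (-9 + 180)*(-12)² = 171*144 = 24624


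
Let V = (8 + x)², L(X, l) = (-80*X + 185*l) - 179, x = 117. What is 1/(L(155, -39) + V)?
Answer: -1/4169 ≈ -0.00023987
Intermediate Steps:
L(X, l) = -179 - 80*X + 185*l
V = 15625 (V = (8 + 117)² = 125² = 15625)
1/(L(155, -39) + V) = 1/((-179 - 80*155 + 185*(-39)) + 15625) = 1/((-179 - 12400 - 7215) + 15625) = 1/(-19794 + 15625) = 1/(-4169) = -1/4169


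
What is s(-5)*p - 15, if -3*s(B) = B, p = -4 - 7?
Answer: -100/3 ≈ -33.333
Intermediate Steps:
p = -11
s(B) = -B/3
s(-5)*p - 15 = -⅓*(-5)*(-11) - 15 = (5/3)*(-11) - 15 = -55/3 - 15 = -100/3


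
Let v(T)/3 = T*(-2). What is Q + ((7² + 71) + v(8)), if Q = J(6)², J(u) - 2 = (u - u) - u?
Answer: 88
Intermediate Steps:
v(T) = -6*T (v(T) = 3*(T*(-2)) = 3*(-2*T) = -6*T)
J(u) = 2 - u (J(u) = 2 + ((u - u) - u) = 2 + (0 - u) = 2 - u)
Q = 16 (Q = (2 - 1*6)² = (2 - 6)² = (-4)² = 16)
Q + ((7² + 71) + v(8)) = 16 + ((7² + 71) - 6*8) = 16 + ((49 + 71) - 48) = 16 + (120 - 48) = 16 + 72 = 88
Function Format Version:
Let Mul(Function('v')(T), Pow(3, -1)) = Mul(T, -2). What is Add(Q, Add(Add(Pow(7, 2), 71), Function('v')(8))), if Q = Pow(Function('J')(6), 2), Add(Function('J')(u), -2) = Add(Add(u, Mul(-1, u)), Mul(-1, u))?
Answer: 88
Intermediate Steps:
Function('v')(T) = Mul(-6, T) (Function('v')(T) = Mul(3, Mul(T, -2)) = Mul(3, Mul(-2, T)) = Mul(-6, T))
Function('J')(u) = Add(2, Mul(-1, u)) (Function('J')(u) = Add(2, Add(Add(u, Mul(-1, u)), Mul(-1, u))) = Add(2, Add(0, Mul(-1, u))) = Add(2, Mul(-1, u)))
Q = 16 (Q = Pow(Add(2, Mul(-1, 6)), 2) = Pow(Add(2, -6), 2) = Pow(-4, 2) = 16)
Add(Q, Add(Add(Pow(7, 2), 71), Function('v')(8))) = Add(16, Add(Add(Pow(7, 2), 71), Mul(-6, 8))) = Add(16, Add(Add(49, 71), -48)) = Add(16, Add(120, -48)) = Add(16, 72) = 88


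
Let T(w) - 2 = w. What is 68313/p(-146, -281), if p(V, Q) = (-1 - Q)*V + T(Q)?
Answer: -68313/41159 ≈ -1.6597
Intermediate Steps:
T(w) = 2 + w
p(V, Q) = 2 + Q + V*(-1 - Q) (p(V, Q) = (-1 - Q)*V + (2 + Q) = V*(-1 - Q) + (2 + Q) = 2 + Q + V*(-1 - Q))
68313/p(-146, -281) = 68313/(2 - 281 - 1*(-146) - 1*(-281)*(-146)) = 68313/(2 - 281 + 146 - 41026) = 68313/(-41159) = 68313*(-1/41159) = -68313/41159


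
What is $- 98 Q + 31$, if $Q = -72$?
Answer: $7087$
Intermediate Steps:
$- 98 Q + 31 = \left(-98\right) \left(-72\right) + 31 = 7056 + 31 = 7087$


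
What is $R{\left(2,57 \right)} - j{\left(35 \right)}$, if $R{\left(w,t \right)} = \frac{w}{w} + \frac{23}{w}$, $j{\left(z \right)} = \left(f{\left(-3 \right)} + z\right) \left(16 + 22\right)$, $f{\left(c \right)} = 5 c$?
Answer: $- \frac{1495}{2} \approx -747.5$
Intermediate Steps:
$j{\left(z \right)} = -570 + 38 z$ ($j{\left(z \right)} = \left(5 \left(-3\right) + z\right) \left(16 + 22\right) = \left(-15 + z\right) 38 = -570 + 38 z$)
$R{\left(w,t \right)} = 1 + \frac{23}{w}$
$R{\left(2,57 \right)} - j{\left(35 \right)} = \frac{23 + 2}{2} - \left(-570 + 38 \cdot 35\right) = \frac{1}{2} \cdot 25 - \left(-570 + 1330\right) = \frac{25}{2} - 760 = - \frac{1495}{2}$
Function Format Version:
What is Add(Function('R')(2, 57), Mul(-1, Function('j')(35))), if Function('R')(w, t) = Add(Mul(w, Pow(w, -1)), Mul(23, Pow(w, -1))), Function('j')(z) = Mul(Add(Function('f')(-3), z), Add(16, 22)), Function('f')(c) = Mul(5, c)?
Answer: Rational(-1495, 2) ≈ -747.50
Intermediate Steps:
Function('j')(z) = Add(-570, Mul(38, z)) (Function('j')(z) = Mul(Add(Mul(5, -3), z), Add(16, 22)) = Mul(Add(-15, z), 38) = Add(-570, Mul(38, z)))
Function('R')(w, t) = Add(1, Mul(23, Pow(w, -1)))
Add(Function('R')(2, 57), Mul(-1, Function('j')(35))) = Add(Mul(Pow(2, -1), Add(23, 2)), Mul(-1, Add(-570, Mul(38, 35)))) = Add(Mul(Rational(1, 2), 25), Mul(-1, Add(-570, 1330))) = Add(Rational(25, 2), Mul(-1, 760)) = Add(Rational(25, 2), -760) = Rational(-1495, 2)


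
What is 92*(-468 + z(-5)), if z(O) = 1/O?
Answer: -215372/5 ≈ -43074.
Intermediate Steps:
92*(-468 + z(-5)) = 92*(-468 + 1/(-5)) = 92*(-468 - 1/5) = 92*(-2341/5) = -215372/5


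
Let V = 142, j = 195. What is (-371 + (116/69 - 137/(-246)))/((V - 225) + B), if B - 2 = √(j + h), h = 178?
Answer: 8047755/1667224 + 99355*√373/1667224 ≈ 5.9780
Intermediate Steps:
B = 2 + √373 (B = 2 + √(195 + 178) = 2 + √373 ≈ 21.313)
(-371 + (116/69 - 137/(-246)))/((V - 225) + B) = (-371 + (116/69 - 137/(-246)))/((142 - 225) + (2 + √373)) = (-371 + (116*(1/69) - 137*(-1/246)))/(-83 + (2 + √373)) = (-371 + (116/69 + 137/246))/(-81 + √373) = (-371 + 4221/1886)/(-81 + √373) = -695485/(1886*(-81 + √373))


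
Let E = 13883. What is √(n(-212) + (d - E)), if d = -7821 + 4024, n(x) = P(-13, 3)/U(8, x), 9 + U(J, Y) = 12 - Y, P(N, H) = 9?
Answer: I*√817256065/215 ≈ 132.97*I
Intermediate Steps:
U(J, Y) = 3 - Y (U(J, Y) = -9 + (12 - Y) = 3 - Y)
n(x) = 9/(3 - x)
d = -3797
√(n(-212) + (d - E)) = √(-9/(-3 - 212) + (-3797 - 1*13883)) = √(-9/(-215) + (-3797 - 13883)) = √(-9*(-1/215) - 17680) = √(9/215 - 17680) = √(-3801191/215) = I*√817256065/215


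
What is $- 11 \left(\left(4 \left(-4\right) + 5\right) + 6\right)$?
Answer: $55$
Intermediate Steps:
$- 11 \left(\left(4 \left(-4\right) + 5\right) + 6\right) = - 11 \left(\left(-16 + 5\right) + 6\right) = - 11 \left(-11 + 6\right) = \left(-11\right) \left(-5\right) = 55$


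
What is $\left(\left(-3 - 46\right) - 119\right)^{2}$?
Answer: $28224$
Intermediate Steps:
$\left(\left(-3 - 46\right) - 119\right)^{2} = \left(-49 - 119\right)^{2} = \left(-168\right)^{2} = 28224$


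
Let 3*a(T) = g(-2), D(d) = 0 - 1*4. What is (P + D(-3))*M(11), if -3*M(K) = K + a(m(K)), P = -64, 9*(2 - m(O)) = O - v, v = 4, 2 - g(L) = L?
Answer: 2516/9 ≈ 279.56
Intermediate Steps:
g(L) = 2 - L
D(d) = -4 (D(d) = 0 - 4 = -4)
m(O) = 22/9 - O/9 (m(O) = 2 - (O - 1*4)/9 = 2 - (O - 4)/9 = 2 - (-4 + O)/9 = 2 + (4/9 - O/9) = 22/9 - O/9)
a(T) = 4/3 (a(T) = (2 - 1*(-2))/3 = (2 + 2)/3 = (⅓)*4 = 4/3)
M(K) = -4/9 - K/3 (M(K) = -(K + 4/3)/3 = -(4/3 + K)/3 = -4/9 - K/3)
(P + D(-3))*M(11) = (-64 - 4)*(-4/9 - ⅓*11) = -68*(-4/9 - 11/3) = -68*(-37/9) = 2516/9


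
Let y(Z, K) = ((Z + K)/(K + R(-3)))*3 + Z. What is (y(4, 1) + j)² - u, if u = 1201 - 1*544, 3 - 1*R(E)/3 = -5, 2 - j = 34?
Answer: 2344/25 ≈ 93.760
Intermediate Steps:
j = -32 (j = 2 - 1*34 = 2 - 34 = -32)
R(E) = 24 (R(E) = 9 - 3*(-5) = 9 + 15 = 24)
u = 657 (u = 1201 - 544 = 657)
y(Z, K) = Z + 3*(K + Z)/(24 + K) (y(Z, K) = ((Z + K)/(K + 24))*3 + Z = ((K + Z)/(24 + K))*3 + Z = 3*(K + Z)/(24 + K) + Z = Z + 3*(K + Z)/(24 + K))
(y(4, 1) + j)² - u = ((3*1 + 27*4 + 1*4)/(24 + 1) - 32)² - 1*657 = ((3 + 108 + 4)/25 - 32)² - 657 = ((1/25)*115 - 32)² - 657 = (23/5 - 32)² - 657 = (-137/5)² - 657 = 18769/25 - 657 = 2344/25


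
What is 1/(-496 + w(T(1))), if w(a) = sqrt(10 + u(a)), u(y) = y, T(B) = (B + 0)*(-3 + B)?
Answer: -62/30751 - sqrt(2)/123004 ≈ -0.0020277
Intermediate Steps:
T(B) = B*(-3 + B)
w(a) = sqrt(10 + a)
1/(-496 + w(T(1))) = 1/(-496 + sqrt(10 + 1*(-3 + 1))) = 1/(-496 + sqrt(10 + 1*(-2))) = 1/(-496 + sqrt(10 - 2)) = 1/(-496 + sqrt(8)) = 1/(-496 + 2*sqrt(2))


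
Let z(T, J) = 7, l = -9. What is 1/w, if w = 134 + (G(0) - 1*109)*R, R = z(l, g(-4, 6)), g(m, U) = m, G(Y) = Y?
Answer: -1/629 ≈ -0.0015898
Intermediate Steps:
R = 7
w = -629 (w = 134 + (0 - 1*109)*7 = 134 + (0 - 109)*7 = 134 - 109*7 = 134 - 763 = -629)
1/w = 1/(-629) = -1/629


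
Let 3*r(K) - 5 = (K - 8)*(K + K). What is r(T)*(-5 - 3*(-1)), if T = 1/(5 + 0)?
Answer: -94/75 ≈ -1.2533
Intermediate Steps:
T = ⅕ (T = 1/5 = ⅕ ≈ 0.20000)
r(K) = 5/3 + 2*K*(-8 + K)/3 (r(K) = 5/3 + ((K - 8)*(K + K))/3 = 5/3 + ((-8 + K)*(2*K))/3 = 5/3 + (2*K*(-8 + K))/3 = 5/3 + 2*K*(-8 + K)/3)
r(T)*(-5 - 3*(-1)) = (5/3 - 16/3*⅕ + 2*(⅕)²/3)*(-5 - 3*(-1)) = (5/3 - 16/15 + (⅔)*(1/25))*(-5 + 3) = (5/3 - 16/15 + 2/75)*(-2) = (47/75)*(-2) = -94/75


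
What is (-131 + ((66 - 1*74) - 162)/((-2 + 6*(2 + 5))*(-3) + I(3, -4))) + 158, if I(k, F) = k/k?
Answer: 199/7 ≈ 28.429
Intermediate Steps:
I(k, F) = 1
(-131 + ((66 - 1*74) - 162)/((-2 + 6*(2 + 5))*(-3) + I(3, -4))) + 158 = (-131 + ((66 - 1*74) - 162)/((-2 + 6*(2 + 5))*(-3) + 1)) + 158 = (-131 + ((66 - 74) - 162)/((-2 + 6*7)*(-3) + 1)) + 158 = (-131 + (-8 - 162)/((-2 + 42)*(-3) + 1)) + 158 = (-131 - 170/(40*(-3) + 1)) + 158 = (-131 - 170/(-120 + 1)) + 158 = (-131 - 170/(-119)) + 158 = (-131 - 170*(-1/119)) + 158 = (-131 + 10/7) + 158 = -907/7 + 158 = 199/7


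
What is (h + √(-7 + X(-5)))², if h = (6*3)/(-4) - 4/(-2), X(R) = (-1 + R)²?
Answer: 141/4 - 5*√29 ≈ 8.3242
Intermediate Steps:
h = -5/2 (h = 18*(-¼) - 4*(-½) = -9/2 + 2 = -5/2 ≈ -2.5000)
(h + √(-7 + X(-5)))² = (-5/2 + √(-7 + (-1 - 5)²))² = (-5/2 + √(-7 + (-6)²))² = (-5/2 + √(-7 + 36))² = (-5/2 + √29)²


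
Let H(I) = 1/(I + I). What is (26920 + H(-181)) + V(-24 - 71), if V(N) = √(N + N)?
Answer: 9745039/362 + I*√190 ≈ 26920.0 + 13.784*I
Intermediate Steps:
H(I) = 1/(2*I)
V(N) = √2*√N (V(N) = √(2*N) = √2*√N)
(26920 + H(-181)) + V(-24 - 71) = (26920 + (½)/(-181)) + √2*√(-24 - 71) = (26920 + (½)*(-1/181)) + √2*√(-95) = (26920 - 1/362) + √2*(I*√95) = 9745039/362 + I*√190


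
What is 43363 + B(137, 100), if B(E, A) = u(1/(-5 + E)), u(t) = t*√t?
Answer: 43363 + √33/8712 ≈ 43363.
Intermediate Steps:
u(t) = t^(3/2)
B(E, A) = (1/(-5 + E))^(3/2)
43363 + B(137, 100) = 43363 + (1/(-5 + 137))^(3/2) = 43363 + (1/132)^(3/2) = 43363 + √33/8712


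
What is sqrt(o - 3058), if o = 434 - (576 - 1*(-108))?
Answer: 2*I*sqrt(827) ≈ 57.515*I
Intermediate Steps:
o = -250 (o = 434 - (576 + 108) = 434 - 1*684 = 434 - 684 = -250)
sqrt(o - 3058) = sqrt(-250 - 3058) = sqrt(-3308) = 2*I*sqrt(827)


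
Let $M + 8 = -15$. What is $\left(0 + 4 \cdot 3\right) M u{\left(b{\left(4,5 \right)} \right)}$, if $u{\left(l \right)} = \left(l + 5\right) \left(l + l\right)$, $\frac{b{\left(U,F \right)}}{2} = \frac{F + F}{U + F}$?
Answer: $- \frac{239200}{27} \approx -8859.3$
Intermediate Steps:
$b{\left(U,F \right)} = \frac{4 F}{F + U}$ ($b{\left(U,F \right)} = 2 \frac{F + F}{U + F} = 2 \frac{2 F}{F + U} = \frac{4 F}{F + U}$)
$u{\left(l \right)} = 2 l \left(5 + l\right)$ ($u{\left(l \right)} = \left(5 + l\right) 2 l = 2 l \left(5 + l\right)$)
$M = -23$ ($M = -8 - 15 = -23$)
$\left(0 + 4 \cdot 3\right) M u{\left(b{\left(4,5 \right)} \right)} = \left(0 + 4 \cdot 3\right) \left(-23\right) 2 \cdot 4 \cdot 5 \frac{1}{5 + 4} \left(5 + 4 \cdot 5 \frac{1}{5 + 4}\right) = \left(0 + 12\right) \left(-23\right) 2 \cdot 4 \cdot 5 \cdot \frac{1}{9} \left(5 + 4 \cdot 5 \cdot \frac{1}{9}\right) = 12 \left(-23\right) 2 \cdot 4 \cdot 5 \cdot \frac{1}{9} \left(5 + 4 \cdot 5 \cdot \frac{1}{9}\right) = - 276 \cdot 2 \cdot \frac{20}{9} \left(5 + \frac{20}{9}\right) = - 276 \cdot 2 \cdot \frac{20}{9} \cdot \frac{65}{9} = \left(-276\right) \frac{2600}{81} = - \frac{239200}{27}$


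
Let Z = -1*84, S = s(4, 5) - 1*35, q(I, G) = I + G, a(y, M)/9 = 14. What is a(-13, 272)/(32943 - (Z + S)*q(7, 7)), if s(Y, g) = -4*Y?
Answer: 42/11611 ≈ 0.0036173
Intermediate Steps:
a(y, M) = 126 (a(y, M) = 9*14 = 126)
q(I, G) = G + I
S = -51 (S = -4*4 - 1*35 = -16 - 35 = -51)
Z = -84
a(-13, 272)/(32943 - (Z + S)*q(7, 7)) = 126/(32943 - (-84 - 51)*(7 + 7)) = 126/(32943 - (-135)*14) = 126/(32943 - 1*(-1890)) = 126/(32943 + 1890) = 126/34833 = 126*(1/34833) = 42/11611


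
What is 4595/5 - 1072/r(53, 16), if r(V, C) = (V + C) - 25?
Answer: 9841/11 ≈ 894.64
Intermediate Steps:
r(V, C) = -25 + C + V (r(V, C) = (C + V) - 25 = -25 + C + V)
4595/5 - 1072/r(53, 16) = 4595/5 - 1072/(-25 + 16 + 53) = 4595*(⅕) - 1072/44 = 919 - 1072*1/44 = 919 - 268/11 = 9841/11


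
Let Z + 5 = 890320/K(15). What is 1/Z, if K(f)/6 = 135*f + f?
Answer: 153/10364 ≈ 0.014763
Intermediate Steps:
K(f) = 816*f (K(f) = 6*(135*f + f) = 6*(136*f) = 816*f)
Z = 10364/153 (Z = -5 + 890320/((816*15)) = -5 + 890320/12240 = -5 + 890320*(1/12240) = -5 + 11129/153 = 10364/153 ≈ 67.739)
1/Z = 1/(10364/153) = 153/10364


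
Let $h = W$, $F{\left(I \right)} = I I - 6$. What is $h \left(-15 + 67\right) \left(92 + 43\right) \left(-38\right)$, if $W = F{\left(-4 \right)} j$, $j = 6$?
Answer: $-16005600$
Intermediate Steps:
$F{\left(I \right)} = -6 + I^{2}$ ($F{\left(I \right)} = I^{2} - 6 = -6 + I^{2}$)
$W = 60$ ($W = \left(-6 + \left(-4\right)^{2}\right) 6 = \left(-6 + 16\right) 6 = 10 \cdot 6 = 60$)
$h = 60$
$h \left(-15 + 67\right) \left(92 + 43\right) \left(-38\right) = 60 \left(-15 + 67\right) \left(92 + 43\right) \left(-38\right) = 60 \cdot 52 \cdot 135 \left(-38\right) = 60 \cdot 7020 \left(-38\right) = 421200 \left(-38\right) = -16005600$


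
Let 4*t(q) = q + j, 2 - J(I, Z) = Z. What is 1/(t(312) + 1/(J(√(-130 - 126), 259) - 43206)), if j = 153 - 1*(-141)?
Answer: 86926/13169287 ≈ 0.0066007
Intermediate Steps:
J(I, Z) = 2 - Z
j = 294 (j = 153 + 141 = 294)
t(q) = 147/2 + q/4 (t(q) = (q + 294)/4 = (294 + q)/4 = 147/2 + q/4)
1/(t(312) + 1/(J(√(-130 - 126), 259) - 43206)) = 1/((147/2 + (¼)*312) + 1/((2 - 1*259) - 43206)) = 1/((147/2 + 78) + 1/((2 - 259) - 43206)) = 1/(303/2 + 1/(-257 - 43206)) = 1/(303/2 + 1/(-43463)) = 1/(303/2 - 1/43463) = 1/(13169287/86926) = 86926/13169287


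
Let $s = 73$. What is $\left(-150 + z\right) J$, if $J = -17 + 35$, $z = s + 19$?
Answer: $-1044$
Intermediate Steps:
$z = 92$ ($z = 73 + 19 = 92$)
$J = 18$
$\left(-150 + z\right) J = \left(-150 + 92\right) 18 = \left(-58\right) 18 = -1044$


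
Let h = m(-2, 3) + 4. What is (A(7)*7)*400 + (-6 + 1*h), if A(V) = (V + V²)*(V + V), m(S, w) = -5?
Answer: 2195193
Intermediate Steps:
h = -1 (h = -5 + 4 = -1)
A(V) = 2*V*(V + V²) (A(V) = (V + V²)*(2*V) = 2*V*(V + V²))
(A(7)*7)*400 + (-6 + 1*h) = ((2*7²*(1 + 7))*7)*400 + (-6 + 1*(-1)) = ((2*49*8)*7)*400 + (-6 - 1) = (784*7)*400 - 7 = 5488*400 - 7 = 2195200 - 7 = 2195193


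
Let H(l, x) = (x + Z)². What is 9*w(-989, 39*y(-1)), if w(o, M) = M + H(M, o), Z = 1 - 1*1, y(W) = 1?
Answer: 8803440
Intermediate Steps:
Z = 0 (Z = 1 - 1 = 0)
H(l, x) = x² (H(l, x) = (x + 0)² = x²)
w(o, M) = M + o²
9*w(-989, 39*y(-1)) = 9*(39*1 + (-989)²) = 9*(39 + 978121) = 9*978160 = 8803440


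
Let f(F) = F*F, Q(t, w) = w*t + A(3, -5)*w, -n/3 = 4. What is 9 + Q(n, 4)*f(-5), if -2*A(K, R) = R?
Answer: -941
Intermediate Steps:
A(K, R) = -R/2
n = -12 (n = -3*4 = -12)
Q(t, w) = 5*w/2 + t*w (Q(t, w) = w*t + (-½*(-5))*w = t*w + 5*w/2 = 5*w/2 + t*w)
f(F) = F²
9 + Q(n, 4)*f(-5) = 9 + ((½)*4*(5 + 2*(-12)))*(-5)² = 9 + ((½)*4*(5 - 24))*25 = 9 + ((½)*4*(-19))*25 = 9 - 38*25 = 9 - 950 = -941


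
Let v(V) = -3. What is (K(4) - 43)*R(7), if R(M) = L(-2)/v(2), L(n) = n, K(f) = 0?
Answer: -86/3 ≈ -28.667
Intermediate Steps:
R(M) = 2/3 (R(M) = -2/(-3) = -2*(-1/3) = 2/3)
(K(4) - 43)*R(7) = (0 - 43)*(2/3) = -43*2/3 = -86/3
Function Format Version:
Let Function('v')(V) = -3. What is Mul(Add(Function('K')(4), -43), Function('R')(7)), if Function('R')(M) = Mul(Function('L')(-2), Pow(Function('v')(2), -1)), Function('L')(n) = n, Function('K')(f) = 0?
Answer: Rational(-86, 3) ≈ -28.667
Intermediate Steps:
Function('R')(M) = Rational(2, 3) (Function('R')(M) = Mul(-2, Pow(-3, -1)) = Mul(-2, Rational(-1, 3)) = Rational(2, 3))
Mul(Add(Function('K')(4), -43), Function('R')(7)) = Mul(Add(0, -43), Rational(2, 3)) = Mul(-43, Rational(2, 3)) = Rational(-86, 3)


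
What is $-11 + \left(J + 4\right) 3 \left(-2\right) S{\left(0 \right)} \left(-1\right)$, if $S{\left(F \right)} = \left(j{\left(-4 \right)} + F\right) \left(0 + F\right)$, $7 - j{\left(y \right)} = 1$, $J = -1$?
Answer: $-11$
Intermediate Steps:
$j{\left(y \right)} = 6$ ($j{\left(y \right)} = 7 - 1 = 6$)
$S{\left(F \right)} = F \left(6 + F\right)$ ($S{\left(F \right)} = \left(6 + F\right) \left(0 + F\right) = \left(6 + F\right) F = F \left(6 + F\right)$)
$-11 + \left(J + 4\right) 3 \left(-2\right) S{\left(0 \right)} \left(-1\right) = -11 + \left(-1 + 4\right) 3 \left(-2\right) 0 \left(6 + 0\right) \left(-1\right) = -11 + 3 \cdot 3 \left(-2\right) 0 \cdot 6 \left(-1\right) = -11 + 9 \left(-2\right) 0 \left(-1\right) = -11 + \left(-18\right) 0 \left(-1\right) = -11 + 0 \left(-1\right) = -11 + 0 = -11$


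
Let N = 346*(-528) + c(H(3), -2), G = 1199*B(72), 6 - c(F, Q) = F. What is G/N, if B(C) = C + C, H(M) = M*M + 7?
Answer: -86328/91349 ≈ -0.94503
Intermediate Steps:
H(M) = 7 + M**2 (H(M) = M**2 + 7 = 7 + M**2)
B(C) = 2*C
c(F, Q) = 6 - F
G = 172656 (G = 1199*(2*72) = 1199*144 = 172656)
N = -182698 (N = 346*(-528) + (6 - (7 + 3**2)) = -182688 + (6 - (7 + 9)) = -182688 + (6 - 1*16) = -182688 + (6 - 16) = -182688 - 10 = -182698)
G/N = 172656/(-182698) = 172656*(-1/182698) = -86328/91349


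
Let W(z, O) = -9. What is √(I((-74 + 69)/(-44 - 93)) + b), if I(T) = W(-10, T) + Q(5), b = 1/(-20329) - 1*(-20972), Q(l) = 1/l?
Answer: 3*√24065068803895/101645 ≈ 144.79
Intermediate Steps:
Q(l) = 1/l
b = 426339787/20329 (b = -1/20329 + 20972 = 426339787/20329 ≈ 20972.)
I(T) = -44/5 (I(T) = -9 + 1/5 = -9 + ⅕ = -44/5)
√(I((-74 + 69)/(-44 - 93)) + b) = √(-44/5 + 426339787/20329) = √(2130804459/101645) = 3*√24065068803895/101645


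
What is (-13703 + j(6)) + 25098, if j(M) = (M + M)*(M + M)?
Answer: 11539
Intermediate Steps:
j(M) = 4*M² (j(M) = (2*M)*(2*M) = 4*M²)
(-13703 + j(6)) + 25098 = (-13703 + 4*6²) + 25098 = (-13703 + 4*36) + 25098 = (-13703 + 144) + 25098 = -13559 + 25098 = 11539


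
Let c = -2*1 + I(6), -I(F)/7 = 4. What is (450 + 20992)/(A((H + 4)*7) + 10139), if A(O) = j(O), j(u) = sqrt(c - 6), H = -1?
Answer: 217400438/102799357 - 128652*I/102799357 ≈ 2.1148 - 0.0012515*I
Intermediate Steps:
I(F) = -28 (I(F) = -7*4 = -28)
c = -30 (c = -2*1 - 28 = -2 - 28 = -30)
j(u) = 6*I (j(u) = sqrt(-30 - 6) = sqrt(-36) = 6*I)
A(O) = 6*I
(450 + 20992)/(A((H + 4)*7) + 10139) = (450 + 20992)/(6*I + 10139) = 21442/(10139 + 6*I) = 21442*((10139 - 6*I)/102799357) = 21442*(10139 - 6*I)/102799357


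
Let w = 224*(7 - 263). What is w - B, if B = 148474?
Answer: -205818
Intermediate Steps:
w = -57344 (w = 224*(-256) = -57344)
w - B = -57344 - 1*148474 = -57344 - 148474 = -205818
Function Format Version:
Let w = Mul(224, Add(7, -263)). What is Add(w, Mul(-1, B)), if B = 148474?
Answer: -205818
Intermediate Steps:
w = -57344 (w = Mul(224, -256) = -57344)
Add(w, Mul(-1, B)) = Add(-57344, Mul(-1, 148474)) = Add(-57344, -148474) = -205818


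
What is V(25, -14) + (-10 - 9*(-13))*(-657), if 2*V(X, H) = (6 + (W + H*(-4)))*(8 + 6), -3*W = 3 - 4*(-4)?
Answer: -209728/3 ≈ -69909.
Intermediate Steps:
W = -19/3 (W = -(3 - 4*(-4))/3 = -(3 + 16)/3 = -⅓*19 = -19/3 ≈ -6.3333)
V(X, H) = -7/3 - 28*H (V(X, H) = ((6 + (-19/3 + H*(-4)))*(8 + 6))/2 = ((6 + (-19/3 - 4*H))*14)/2 = ((-⅓ - 4*H)*14)/2 = (-14/3 - 56*H)/2 = -7/3 - 28*H)
V(25, -14) + (-10 - 9*(-13))*(-657) = (-7/3 - 28*(-14)) + (-10 - 9*(-13))*(-657) = (-7/3 + 392) + (-10 + 117)*(-657) = 1169/3 + 107*(-657) = 1169/3 - 70299 = -209728/3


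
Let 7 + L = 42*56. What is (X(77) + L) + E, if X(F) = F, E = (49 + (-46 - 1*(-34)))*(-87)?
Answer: -797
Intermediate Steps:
E = -3219 (E = (49 + (-46 + 34))*(-87) = (49 - 12)*(-87) = 37*(-87) = -3219)
L = 2345 (L = -7 + 42*56 = -7 + 2352 = 2345)
(X(77) + L) + E = (77 + 2345) - 3219 = 2422 - 3219 = -797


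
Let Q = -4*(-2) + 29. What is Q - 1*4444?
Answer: -4407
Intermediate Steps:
Q = 37 (Q = 8 + 29 = 37)
Q - 1*4444 = 37 - 1*4444 = 37 - 4444 = -4407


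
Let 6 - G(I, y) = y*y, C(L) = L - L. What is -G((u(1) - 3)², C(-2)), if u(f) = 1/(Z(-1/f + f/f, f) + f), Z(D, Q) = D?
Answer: -6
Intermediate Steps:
C(L) = 0
u(f) = 1/(1 + f - 1/f) (u(f) = 1/((-1/f + f/f) + f) = 1/((-1/f + 1) + f) = 1/((1 - 1/f) + f) = 1/(1 + f - 1/f))
G(I, y) = 6 - y² (G(I, y) = 6 - y*y = 6 - y²)
-G((u(1) - 3)², C(-2)) = -(6 - 1*0²) = -(6 - 1*0) = -(6 + 0) = -1*6 = -6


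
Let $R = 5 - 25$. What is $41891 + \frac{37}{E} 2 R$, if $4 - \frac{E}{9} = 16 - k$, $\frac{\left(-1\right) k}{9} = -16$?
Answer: $\frac{12441257}{297} \approx 41890.0$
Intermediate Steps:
$k = 144$ ($k = \left(-9\right) \left(-16\right) = 144$)
$E = 1188$ ($E = 36 - 9 \left(16 - 144\right) = 36 - -1152 = 36 + 1152 = 1188$)
$R = -20$ ($R = 5 - 25 = -20$)
$41891 + \frac{37}{E} 2 R = 41891 + \frac{37}{1188} \cdot 2 \left(-20\right) = 41891 + \frac{37}{594} \left(-20\right) = 41891 - \frac{370}{297} = \frac{12441257}{297}$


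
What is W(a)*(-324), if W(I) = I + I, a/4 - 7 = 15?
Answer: -57024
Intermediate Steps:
a = 88 (a = 28 + 4*15 = 28 + 60 = 88)
W(I) = 2*I
W(a)*(-324) = (2*88)*(-324) = 176*(-324) = -57024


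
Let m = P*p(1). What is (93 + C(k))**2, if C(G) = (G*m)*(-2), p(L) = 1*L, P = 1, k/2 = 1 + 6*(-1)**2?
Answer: 4225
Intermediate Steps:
k = 14 (k = 2*(1 + 6*(-1)**2) = 2*(1 + 6*1) = 2*(1 + 6) = 2*7 = 14)
p(L) = L
m = 1 (m = 1*1 = 1)
C(G) = -2*G (C(G) = (G*1)*(-2) = G*(-2) = -2*G)
(93 + C(k))**2 = (93 - 2*14)**2 = (93 - 28)**2 = 65**2 = 4225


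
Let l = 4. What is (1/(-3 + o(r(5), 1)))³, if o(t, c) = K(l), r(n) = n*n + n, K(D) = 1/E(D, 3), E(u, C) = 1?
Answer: -⅛ ≈ -0.12500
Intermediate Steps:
K(D) = 1 (K(D) = 1/1 = 1)
r(n) = n + n² (r(n) = n² + n = n + n²)
o(t, c) = 1
(1/(-3 + o(r(5), 1)))³ = (1/(-3 + 1))³ = (1/(-2))³ = (-½)³ = -⅛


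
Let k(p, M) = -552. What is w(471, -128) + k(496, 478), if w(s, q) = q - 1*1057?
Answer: -1737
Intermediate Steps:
w(s, q) = -1057 + q (w(s, q) = q - 1057 = -1057 + q)
w(471, -128) + k(496, 478) = (-1057 - 128) - 552 = -1185 - 552 = -1737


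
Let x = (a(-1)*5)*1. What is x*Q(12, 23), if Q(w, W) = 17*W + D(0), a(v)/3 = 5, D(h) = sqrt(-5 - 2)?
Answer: 29325 + 75*I*sqrt(7) ≈ 29325.0 + 198.43*I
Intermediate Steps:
D(h) = I*sqrt(7) (D(h) = sqrt(-7) = I*sqrt(7))
a(v) = 15 (a(v) = 3*5 = 15)
Q(w, W) = 17*W + I*sqrt(7)
x = 75 (x = (15*5)*1 = 75*1 = 75)
x*Q(12, 23) = 75*(17*23 + I*sqrt(7)) = 75*(391 + I*sqrt(7)) = 29325 + 75*I*sqrt(7)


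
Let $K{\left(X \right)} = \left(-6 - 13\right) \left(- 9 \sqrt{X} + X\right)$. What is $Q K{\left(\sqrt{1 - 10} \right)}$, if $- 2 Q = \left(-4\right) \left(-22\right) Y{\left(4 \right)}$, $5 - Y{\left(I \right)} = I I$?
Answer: $- 27588 i + 82764 \sqrt{3} \sqrt{i} \approx 1.0136 \cdot 10^{5} + 73777.0 i$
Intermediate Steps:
$Y{\left(I \right)} = 5 - I^{2}$ ($Y{\left(I \right)} = 5 - I I = 5 - I^{2}$)
$Q = 484$ ($Q = - \frac{\left(-4\right) \left(-22\right) \left(5 - 4^{2}\right)}{2} = - \frac{88 \left(5 - 16\right)}{2} = - \frac{88 \left(-11\right)}{2} = \left(- \frac{1}{2}\right) \left(-968\right) = 484$)
$K{\left(X \right)} = - 19 X + 171 \sqrt{X}$ ($K{\left(X \right)} = - 19 \left(X - 9 \sqrt{X}\right) = - 19 X + 171 \sqrt{X}$)
$Q K{\left(\sqrt{1 - 10} \right)} = 484 \left(- 19 \sqrt{1 - 10} + 171 \sqrt{\sqrt{1 - 10}}\right) = 484 \left(- 19 \sqrt{-9} + 171 \sqrt{\sqrt{-9}}\right) = 484 \left(- 19 \cdot 3 i + 171 \sqrt{3 i}\right) = 484 \left(- 57 i + 171 \sqrt{3} \sqrt{i}\right) = - 27588 i + 82764 \sqrt{3} \sqrt{i}$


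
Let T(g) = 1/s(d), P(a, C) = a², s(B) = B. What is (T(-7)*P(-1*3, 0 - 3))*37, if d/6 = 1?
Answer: 111/2 ≈ 55.500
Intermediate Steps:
d = 6 (d = 6*1 = 6)
T(g) = ⅙ (T(g) = 1/6 = ⅙)
(T(-7)*P(-1*3, 0 - 3))*37 = ((-1*3)²/6)*37 = ((⅙)*(-3)²)*37 = ((⅙)*9)*37 = (3/2)*37 = 111/2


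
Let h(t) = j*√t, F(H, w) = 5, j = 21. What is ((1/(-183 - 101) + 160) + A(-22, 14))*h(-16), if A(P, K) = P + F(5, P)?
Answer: 852831*I/71 ≈ 12012.0*I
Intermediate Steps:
h(t) = 21*√t
A(P, K) = 5 + P (A(P, K) = P + 5 = 5 + P)
((1/(-183 - 101) + 160) + A(-22, 14))*h(-16) = ((1/(-183 - 101) + 160) + (5 - 22))*(21*√(-16)) = ((1/(-284) + 160) - 17)*(21*(4*I)) = ((-1/284 + 160) - 17)*(84*I) = (45439/284 - 17)*(84*I) = 40611*(84*I)/284 = 852831*I/71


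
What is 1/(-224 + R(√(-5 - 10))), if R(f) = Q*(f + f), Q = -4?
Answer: I/(8*(√15 - 28*I)) ≈ -0.0043805 + 0.00060591*I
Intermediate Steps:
R(f) = -8*f (R(f) = -4*(f + f) = -8*f)
1/(-224 + R(√(-5 - 10))) = 1/(-224 - 8*√(-5 - 10)) = 1/(-224 - 8*I*√15)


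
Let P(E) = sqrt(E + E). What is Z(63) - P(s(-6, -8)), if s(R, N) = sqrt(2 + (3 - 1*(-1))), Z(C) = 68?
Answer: 68 - 2**(3/4)*3**(1/4) ≈ 65.787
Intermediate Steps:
s(R, N) = sqrt(6) (s(R, N) = sqrt(2 + (3 + 1)) = sqrt(2 + 4) = sqrt(6))
P(E) = sqrt(2)*sqrt(E) (P(E) = sqrt(2*E) = sqrt(2)*sqrt(E))
Z(63) - P(s(-6, -8)) = 68 - sqrt(2)*sqrt(sqrt(6)) = 68 - sqrt(2)*6**(1/4) = 68 - 2**(3/4)*3**(1/4)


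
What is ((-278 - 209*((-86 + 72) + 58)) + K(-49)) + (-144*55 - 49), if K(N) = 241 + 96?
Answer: -17106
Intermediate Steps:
K(N) = 337
((-278 - 209*((-86 + 72) + 58)) + K(-49)) + (-144*55 - 49) = ((-278 - 209*((-86 + 72) + 58)) + 337) + (-144*55 - 49) = ((-278 - 209*(-14 + 58)) + 337) + (-7920 - 49) = ((-278 - 209*44) + 337) - 7969 = ((-278 - 9196) + 337) - 7969 = (-9474 + 337) - 7969 = -9137 - 7969 = -17106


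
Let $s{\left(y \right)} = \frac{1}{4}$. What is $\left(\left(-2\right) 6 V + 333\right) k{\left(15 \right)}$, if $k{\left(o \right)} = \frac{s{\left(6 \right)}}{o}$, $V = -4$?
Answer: $\frac{127}{20} \approx 6.35$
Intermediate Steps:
$s{\left(y \right)} = \frac{1}{4}$
$k{\left(o \right)} = \frac{1}{4 o}$
$\left(\left(-2\right) 6 V + 333\right) k{\left(15 \right)} = \left(\left(-2\right) 6 \left(-4\right) + 333\right) \frac{1}{4 \cdot 15} = \left(\left(-12\right) \left(-4\right) + 333\right) \frac{1}{4} \cdot \frac{1}{15} = \left(48 + 333\right) \frac{1}{60} = 381 \cdot \frac{1}{60} = \frac{127}{20}$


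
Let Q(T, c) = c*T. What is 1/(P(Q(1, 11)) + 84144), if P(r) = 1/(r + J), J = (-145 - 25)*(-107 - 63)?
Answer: 28911/2432687185 ≈ 1.1884e-5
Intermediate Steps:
Q(T, c) = T*c
J = 28900 (J = -170*(-170) = 28900)
P(r) = 1/(28900 + r) (P(r) = 1/(r + 28900) = 1/(28900 + r))
1/(P(Q(1, 11)) + 84144) = 1/(1/(28900 + 1*11) + 84144) = 1/(1/(28900 + 11) + 84144) = 1/(1/28911 + 84144) = 1/(2432687185/28911) = 28911/2432687185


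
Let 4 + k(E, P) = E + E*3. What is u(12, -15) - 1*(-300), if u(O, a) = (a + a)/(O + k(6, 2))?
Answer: 4785/16 ≈ 299.06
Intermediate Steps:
k(E, P) = -4 + 4*E (k(E, P) = -4 + (E + E*3) = -4 + (E + 3*E) = -4 + 4*E)
u(O, a) = 2*a/(20 + O) (u(O, a) = (a + a)/(O + (-4 + 4*6)) = (2*a)/(O + (-4 + 24)) = (2*a)/(O + 20) = (2*a)/(20 + O) = 2*a/(20 + O))
u(12, -15) - 1*(-300) = 2*(-15)/(20 + 12) - 1*(-300) = 2*(-15)/32 + 300 = 2*(-15)*(1/32) + 300 = -15/16 + 300 = 4785/16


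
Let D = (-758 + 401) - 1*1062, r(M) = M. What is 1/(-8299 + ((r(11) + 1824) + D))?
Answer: -1/7883 ≈ -0.00012686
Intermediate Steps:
D = -1419 (D = -357 - 1062 = -1419)
1/(-8299 + ((r(11) + 1824) + D)) = 1/(-8299 + ((11 + 1824) - 1419)) = 1/(-8299 + (1835 - 1419)) = 1/(-8299 + 416) = 1/(-7883) = -1/7883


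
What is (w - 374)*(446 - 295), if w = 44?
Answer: -49830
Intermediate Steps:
(w - 374)*(446 - 295) = (44 - 374)*(446 - 295) = -330*151 = -49830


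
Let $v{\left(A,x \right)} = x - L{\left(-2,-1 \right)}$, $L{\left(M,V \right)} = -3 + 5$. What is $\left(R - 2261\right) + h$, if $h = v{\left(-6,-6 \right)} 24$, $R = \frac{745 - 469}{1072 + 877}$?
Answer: $- \frac{4780621}{1949} \approx -2452.9$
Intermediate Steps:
$R = \frac{276}{1949} \approx 0.14161$
$L{\left(M,V \right)} = 2$
$v{\left(A,x \right)} = -2 + x$ ($v{\left(A,x \right)} = x - 2 = -2 + x$)
$h = -192$ ($h = \left(-2 - 6\right) 24 = \left(-8\right) 24 = -192$)
$\left(R - 2261\right) + h = \left(\frac{276}{1949} - 2261\right) - 192 = - \frac{4406413}{1949} - 192 = - \frac{4780621}{1949}$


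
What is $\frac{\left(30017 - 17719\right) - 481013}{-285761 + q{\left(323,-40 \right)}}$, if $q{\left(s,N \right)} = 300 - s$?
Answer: $\frac{468715}{285784} \approx 1.6401$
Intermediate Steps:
$\frac{\left(30017 - 17719\right) - 481013}{-285761 + q{\left(323,-40 \right)}} = \frac{\left(30017 - 17719\right) - 481013}{-285761 + \left(300 - 323\right)} = \frac{12298 - 481013}{-285761 + \left(300 - 323\right)} = - \frac{468715}{-285761 - 23} = - \frac{468715}{-285784} = \left(-468715\right) \left(- \frac{1}{285784}\right) = \frac{468715}{285784}$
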